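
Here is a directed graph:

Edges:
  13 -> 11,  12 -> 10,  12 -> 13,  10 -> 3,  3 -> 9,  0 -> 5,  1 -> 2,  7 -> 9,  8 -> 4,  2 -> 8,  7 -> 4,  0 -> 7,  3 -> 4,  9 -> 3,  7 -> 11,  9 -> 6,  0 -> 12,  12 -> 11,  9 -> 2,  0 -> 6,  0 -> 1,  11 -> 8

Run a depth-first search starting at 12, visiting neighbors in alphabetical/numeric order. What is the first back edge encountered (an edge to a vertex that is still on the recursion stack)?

9->3

DFS from 12 (visiting neighbors in alphabetical/numeric order); mark gray on enter, black on exit:
12 gray
  10 gray
    3 gray
      4 gray
      4 black
      9 gray
        2 gray
          8 gray
            8→4: 4 black — skip
          8 black
        2 black
        9→3: 3 is gray → back edge
First back edge: 9 → 3.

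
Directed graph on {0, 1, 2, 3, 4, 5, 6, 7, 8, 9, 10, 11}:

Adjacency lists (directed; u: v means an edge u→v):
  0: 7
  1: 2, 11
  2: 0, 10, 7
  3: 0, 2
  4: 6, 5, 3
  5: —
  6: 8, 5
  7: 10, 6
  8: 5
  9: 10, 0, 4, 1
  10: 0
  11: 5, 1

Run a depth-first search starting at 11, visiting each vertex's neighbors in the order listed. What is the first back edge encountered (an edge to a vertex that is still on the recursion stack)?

10→0

DFS from 11 (visiting each vertex's neighbors in the order listed); mark gray on enter, black on exit:
11 gray
  5 gray
  5 black
  1 gray
    2 gray
      0 gray
        7 gray
          10 gray
            10→0: 0 is gray → back edge
First back edge: 10 → 0.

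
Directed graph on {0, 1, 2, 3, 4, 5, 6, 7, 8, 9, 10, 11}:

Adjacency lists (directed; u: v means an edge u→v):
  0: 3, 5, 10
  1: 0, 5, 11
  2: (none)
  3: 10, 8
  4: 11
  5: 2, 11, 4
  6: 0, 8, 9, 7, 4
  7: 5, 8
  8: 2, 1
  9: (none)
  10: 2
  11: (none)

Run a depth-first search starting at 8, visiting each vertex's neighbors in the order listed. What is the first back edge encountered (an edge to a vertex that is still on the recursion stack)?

DFS from 8 (visiting each vertex's neighbors in the order listed); mark gray on enter, black on exit:
8 gray
  2 gray
  2 black
  1 gray
    0 gray
      3 gray
        10 gray
          10→2: 2 black — skip
        10 black
        3→8: 8 is gray → back edge
First back edge: 3 → 8.

3→8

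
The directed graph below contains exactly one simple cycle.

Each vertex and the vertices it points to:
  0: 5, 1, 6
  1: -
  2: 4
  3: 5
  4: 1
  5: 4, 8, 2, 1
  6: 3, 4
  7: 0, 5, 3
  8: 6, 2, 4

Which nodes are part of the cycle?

3, 5, 6, 8

DFS with gray/black marking from 3:
3 gray
  5 gray
    4 gray
      1 gray
      1 black
    4 black
    8 gray
      6 gray
        6→3: 3 is gray → back edge
Back edge closes the cycle 3 → 5 → 8 → 6 → 3; its vertices are {3, 5, 6, 8}.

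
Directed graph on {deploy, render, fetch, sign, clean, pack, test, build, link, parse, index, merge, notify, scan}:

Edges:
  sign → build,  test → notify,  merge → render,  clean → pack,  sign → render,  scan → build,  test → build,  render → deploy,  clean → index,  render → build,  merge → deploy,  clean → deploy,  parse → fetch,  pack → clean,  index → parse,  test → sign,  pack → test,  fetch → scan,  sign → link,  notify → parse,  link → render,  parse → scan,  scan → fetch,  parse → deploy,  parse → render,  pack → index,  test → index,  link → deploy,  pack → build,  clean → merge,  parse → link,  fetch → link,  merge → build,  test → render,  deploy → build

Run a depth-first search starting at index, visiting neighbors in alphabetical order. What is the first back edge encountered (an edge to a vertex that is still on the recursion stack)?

DFS from index (visiting neighbors in alphabetical order); mark gray on enter, black on exit:
index gray
  parse gray
    deploy gray
      build gray
      build black
    deploy black
    fetch gray
      link gray
        link→deploy: deploy black — skip
        render gray
          render→build: build black — skip
          render→deploy: deploy black — skip
        render black
      link black
      scan gray
        scan→build: build black — skip
        scan→fetch: fetch is gray → back edge
First back edge: scan → fetch.

scan->fetch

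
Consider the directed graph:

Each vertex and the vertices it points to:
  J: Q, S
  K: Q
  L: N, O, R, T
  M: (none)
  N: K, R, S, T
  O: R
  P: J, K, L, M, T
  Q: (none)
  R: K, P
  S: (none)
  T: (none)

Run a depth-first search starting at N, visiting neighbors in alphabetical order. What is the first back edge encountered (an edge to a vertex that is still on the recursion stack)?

DFS from N (visiting neighbors in alphabetical order); mark gray on enter, black on exit:
N gray
  K gray
    Q gray
    Q black
  K black
  R gray
    R→K: K black — skip
    P gray
      J gray
        J→Q: Q black — skip
        S gray
        S black
      J black
      P→K: K black — skip
      L gray
        L→N: N is gray → back edge
First back edge: L → N.

L→N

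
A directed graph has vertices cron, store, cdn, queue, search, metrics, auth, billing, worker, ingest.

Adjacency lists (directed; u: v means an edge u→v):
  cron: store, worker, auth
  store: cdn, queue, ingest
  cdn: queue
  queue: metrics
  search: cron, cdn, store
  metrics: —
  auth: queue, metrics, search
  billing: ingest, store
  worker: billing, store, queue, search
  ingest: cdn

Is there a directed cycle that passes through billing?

billing lies on a cycle iff there is a path from billing back to itself.
Exploring from billing, it never reaches itself; equivalently, its strongly connected component is a singleton.

No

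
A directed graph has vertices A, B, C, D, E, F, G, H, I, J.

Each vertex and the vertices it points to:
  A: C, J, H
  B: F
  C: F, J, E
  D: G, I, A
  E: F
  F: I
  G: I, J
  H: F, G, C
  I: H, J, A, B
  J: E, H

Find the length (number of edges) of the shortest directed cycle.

For each vertex v, BFS finds the shortest path from v back to v.
The shortest such closed walk is G → J → H → G, length 3.

3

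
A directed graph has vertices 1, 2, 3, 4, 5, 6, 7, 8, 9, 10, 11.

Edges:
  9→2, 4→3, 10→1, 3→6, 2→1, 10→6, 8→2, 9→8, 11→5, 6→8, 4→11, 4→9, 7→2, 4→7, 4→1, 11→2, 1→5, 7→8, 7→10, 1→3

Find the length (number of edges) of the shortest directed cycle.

5

For each vertex v, BFS finds the shortest path from v back to v.
The shortest such closed walk is 1 → 3 → 6 → 8 → 2 → 1, length 5.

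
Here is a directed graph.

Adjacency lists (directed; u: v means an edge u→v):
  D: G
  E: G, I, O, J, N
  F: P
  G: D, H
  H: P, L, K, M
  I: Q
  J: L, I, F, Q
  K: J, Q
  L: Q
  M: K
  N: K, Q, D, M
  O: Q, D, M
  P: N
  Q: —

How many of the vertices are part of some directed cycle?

9

A vertex is on a directed cycle iff it belongs to a strongly connected component of size ≥ 2 (or has a self-loop).
The vertices on cycles are {D, F, G, H, J, K, M, N, P} — 9 in total.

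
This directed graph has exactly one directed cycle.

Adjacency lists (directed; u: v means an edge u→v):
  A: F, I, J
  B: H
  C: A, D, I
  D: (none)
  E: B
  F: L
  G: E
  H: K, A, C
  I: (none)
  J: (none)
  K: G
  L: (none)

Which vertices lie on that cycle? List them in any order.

DFS with gray/black marking from H:
H gray
  K gray
    G gray
      E gray
        B gray
          B→H: H is gray → back edge
Back edge closes the cycle H → K → G → E → B → H; its vertices are {B, E, G, H, K}.

B, E, G, H, K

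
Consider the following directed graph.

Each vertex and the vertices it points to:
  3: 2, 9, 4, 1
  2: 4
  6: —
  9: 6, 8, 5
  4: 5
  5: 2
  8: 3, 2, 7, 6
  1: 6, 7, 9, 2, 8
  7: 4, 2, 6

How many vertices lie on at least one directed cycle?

A vertex is on a directed cycle iff it belongs to a strongly connected component of size ≥ 2 (or has a self-loop).
The vertices on cycles are {1, 2, 3, 4, 5, 8, 9} — 7 in total.

7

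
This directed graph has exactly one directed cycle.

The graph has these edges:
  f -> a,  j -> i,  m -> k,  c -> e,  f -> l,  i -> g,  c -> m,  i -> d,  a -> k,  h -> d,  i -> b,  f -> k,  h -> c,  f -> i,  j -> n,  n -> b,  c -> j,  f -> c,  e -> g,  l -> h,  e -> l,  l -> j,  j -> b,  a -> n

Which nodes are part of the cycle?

c, e, h, l

DFS with gray/black marking from c:
c gray
  m gray
    k gray
    k black
  m black
  e gray
    g gray
    g black
    l gray
      j gray
        b gray
        b black
        n gray
          n→b: b black — skip
        n black
        i gray
          d gray
          d black
          i→g: g black — skip
          i→b: b black — skip
        i black
      j black
      h gray
        h→c: c is gray → back edge
Back edge closes the cycle c → e → l → h → c; its vertices are {c, e, h, l}.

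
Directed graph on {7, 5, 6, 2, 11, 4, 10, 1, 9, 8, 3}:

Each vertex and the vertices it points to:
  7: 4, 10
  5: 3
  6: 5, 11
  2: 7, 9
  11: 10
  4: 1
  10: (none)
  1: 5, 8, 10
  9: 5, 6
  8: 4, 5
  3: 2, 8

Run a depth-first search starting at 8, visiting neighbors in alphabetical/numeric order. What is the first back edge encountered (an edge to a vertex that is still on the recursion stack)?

7->4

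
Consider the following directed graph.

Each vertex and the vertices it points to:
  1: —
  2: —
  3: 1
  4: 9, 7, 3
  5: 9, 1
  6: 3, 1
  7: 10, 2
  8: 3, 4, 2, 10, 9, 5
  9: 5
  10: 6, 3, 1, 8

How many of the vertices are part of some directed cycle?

6

A vertex is on a directed cycle iff it belongs to a strongly connected component of size ≥ 2 (or has a self-loop).
The vertices on cycles are {4, 5, 7, 8, 9, 10} — 6 in total.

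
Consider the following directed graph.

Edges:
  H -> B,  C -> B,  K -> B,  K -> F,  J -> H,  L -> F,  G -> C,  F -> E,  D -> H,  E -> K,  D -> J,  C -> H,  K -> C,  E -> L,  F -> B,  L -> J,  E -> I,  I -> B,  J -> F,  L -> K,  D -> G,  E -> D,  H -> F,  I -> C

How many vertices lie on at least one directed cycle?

10

A vertex is on a directed cycle iff it belongs to a strongly connected component of size ≥ 2 (or has a self-loop).
The vertices on cycles are {C, D, E, F, G, H, I, J, K, L} — 10 in total.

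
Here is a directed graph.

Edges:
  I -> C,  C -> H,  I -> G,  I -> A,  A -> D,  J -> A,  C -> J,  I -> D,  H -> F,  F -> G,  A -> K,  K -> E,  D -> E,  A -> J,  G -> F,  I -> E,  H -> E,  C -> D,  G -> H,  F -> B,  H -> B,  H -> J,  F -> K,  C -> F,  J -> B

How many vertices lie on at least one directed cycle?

5

A vertex is on a directed cycle iff it belongs to a strongly connected component of size ≥ 2 (or has a self-loop).
The vertices on cycles are {A, F, G, H, J} — 5 in total.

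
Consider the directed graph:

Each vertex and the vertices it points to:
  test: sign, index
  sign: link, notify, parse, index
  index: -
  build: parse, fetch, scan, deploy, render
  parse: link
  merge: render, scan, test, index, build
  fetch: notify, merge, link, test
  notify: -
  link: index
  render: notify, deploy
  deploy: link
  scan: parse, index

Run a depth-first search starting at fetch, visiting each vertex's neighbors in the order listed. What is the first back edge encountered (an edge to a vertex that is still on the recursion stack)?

build→fetch

DFS from fetch (visiting each vertex's neighbors in the order listed); mark gray on enter, black on exit:
fetch gray
  notify gray
  notify black
  merge gray
    render gray
      render→notify: notify black — skip
      deploy gray
        link gray
          index gray
          index black
        link black
      deploy black
    render black
    scan gray
      parse gray
        parse→link: link black — skip
      parse black
      scan→index: index black — skip
    scan black
    test gray
      sign gray
        sign→link: link black — skip
        sign→notify: notify black — skip
        sign→parse: parse black — skip
        sign→index: index black — skip
      sign black
      test→index: index black — skip
    test black
    merge→index: index black — skip
    build gray
      build→parse: parse black — skip
      build→fetch: fetch is gray → back edge
First back edge: build → fetch.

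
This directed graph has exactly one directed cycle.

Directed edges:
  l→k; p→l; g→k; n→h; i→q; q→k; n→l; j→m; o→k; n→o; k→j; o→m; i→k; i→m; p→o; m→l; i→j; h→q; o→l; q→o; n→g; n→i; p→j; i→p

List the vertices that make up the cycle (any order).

DFS with gray/black marking from j:
j gray
  m gray
    l gray
      k gray
        k→j: j is gray → back edge
Back edge closes the cycle j → m → l → k → j; its vertices are {j, k, l, m}.

j, k, l, m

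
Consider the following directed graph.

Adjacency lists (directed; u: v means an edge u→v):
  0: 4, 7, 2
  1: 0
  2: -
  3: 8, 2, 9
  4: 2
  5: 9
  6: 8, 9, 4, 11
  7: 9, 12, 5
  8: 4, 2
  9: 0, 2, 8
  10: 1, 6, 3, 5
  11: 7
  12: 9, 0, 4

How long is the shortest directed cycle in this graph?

3

For each vertex v, BFS finds the shortest path from v back to v.
The shortest such closed walk is 7 → 12 → 0 → 7, length 3.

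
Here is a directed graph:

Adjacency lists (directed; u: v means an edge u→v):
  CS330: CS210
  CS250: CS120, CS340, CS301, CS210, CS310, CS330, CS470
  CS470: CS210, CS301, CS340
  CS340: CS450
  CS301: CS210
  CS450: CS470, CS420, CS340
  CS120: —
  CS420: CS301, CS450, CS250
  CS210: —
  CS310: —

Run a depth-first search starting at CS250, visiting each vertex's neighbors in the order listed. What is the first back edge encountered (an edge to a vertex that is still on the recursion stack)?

CS470->CS340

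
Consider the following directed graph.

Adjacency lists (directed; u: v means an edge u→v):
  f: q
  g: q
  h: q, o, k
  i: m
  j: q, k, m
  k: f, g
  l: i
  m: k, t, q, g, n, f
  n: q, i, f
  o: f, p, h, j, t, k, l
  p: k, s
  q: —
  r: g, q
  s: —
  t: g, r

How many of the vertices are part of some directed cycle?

5

A vertex is on a directed cycle iff it belongs to a strongly connected component of size ≥ 2 (or has a self-loop).
The vertices on cycles are {h, i, m, n, o} — 5 in total.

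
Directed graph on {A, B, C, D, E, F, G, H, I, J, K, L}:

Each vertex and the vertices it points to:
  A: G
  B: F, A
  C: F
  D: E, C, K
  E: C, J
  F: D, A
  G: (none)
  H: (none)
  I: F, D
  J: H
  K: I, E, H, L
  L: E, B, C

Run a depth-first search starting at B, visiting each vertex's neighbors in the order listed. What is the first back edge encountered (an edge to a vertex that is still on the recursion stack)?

DFS from B (visiting each vertex's neighbors in the order listed); mark gray on enter, black on exit:
B gray
  F gray
    D gray
      E gray
        C gray
          C→F: F is gray → back edge
First back edge: C → F.

C→F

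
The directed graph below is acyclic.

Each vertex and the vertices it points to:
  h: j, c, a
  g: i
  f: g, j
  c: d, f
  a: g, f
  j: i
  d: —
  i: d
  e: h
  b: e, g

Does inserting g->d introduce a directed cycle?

Adding g→d creates a cycle iff d can already reach g.
Explore from d: no path reaches g. The graph stays acyclic.

No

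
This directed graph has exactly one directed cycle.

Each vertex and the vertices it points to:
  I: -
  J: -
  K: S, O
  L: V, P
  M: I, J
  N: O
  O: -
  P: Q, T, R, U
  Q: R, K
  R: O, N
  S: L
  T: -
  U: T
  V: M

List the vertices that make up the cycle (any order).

DFS with gray/black marking from L:
L gray
  V gray
    M gray
      I gray
      I black
      J gray
      J black
    M black
  V black
  P gray
    Q gray
      R gray
        O gray
        O black
        N gray
          N→O: O black — skip
        N black
      R black
      K gray
        S gray
          S→L: L is gray → back edge
Back edge closes the cycle L → P → Q → K → S → L; its vertices are {K, L, P, Q, S}.

K, L, P, Q, S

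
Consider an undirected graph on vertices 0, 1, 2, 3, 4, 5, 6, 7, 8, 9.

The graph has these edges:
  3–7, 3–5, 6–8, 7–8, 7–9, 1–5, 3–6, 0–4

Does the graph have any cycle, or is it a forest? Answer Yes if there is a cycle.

Yes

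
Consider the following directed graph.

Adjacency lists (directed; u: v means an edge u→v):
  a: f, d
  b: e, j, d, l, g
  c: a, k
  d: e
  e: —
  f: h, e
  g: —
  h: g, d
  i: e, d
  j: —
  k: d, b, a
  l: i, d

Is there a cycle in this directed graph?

No

DFS with white/gray/black marking, starting from g:
g gray
g black
a gray
  f gray
    h gray
      h→g: g black — skip
      d gray
        e gray
        e black
      d black
    h black
    f→e: e black — skip
  f black
  a→d: d black — skip
a black
b gray
  b→e: e black — skip
  j gray
  j black
  b→d: d black — skip
  l gray
    i gray
      i→e: e black — skip
      i→d: d black — skip
    i black
    l→d: d black — skip
  l black
  b→g: g black — skip
b black
c gray
  c→a: a black — skip
  k gray
    k→d: d black — skip
    k→b: b black — skip
    k→a: a black — skip
  k black
c black
Every edge goes to a white or black vertex — no back edge, so the graph is acyclic.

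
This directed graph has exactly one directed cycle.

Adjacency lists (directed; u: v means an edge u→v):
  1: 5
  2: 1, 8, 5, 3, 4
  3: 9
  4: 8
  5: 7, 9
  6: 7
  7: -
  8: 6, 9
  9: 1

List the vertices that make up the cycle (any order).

DFS with gray/black marking from 1:
1 gray
  5 gray
    7 gray
    7 black
    9 gray
      9→1: 1 is gray → back edge
Back edge closes the cycle 1 → 5 → 9 → 1; its vertices are {1, 5, 9}.

1, 5, 9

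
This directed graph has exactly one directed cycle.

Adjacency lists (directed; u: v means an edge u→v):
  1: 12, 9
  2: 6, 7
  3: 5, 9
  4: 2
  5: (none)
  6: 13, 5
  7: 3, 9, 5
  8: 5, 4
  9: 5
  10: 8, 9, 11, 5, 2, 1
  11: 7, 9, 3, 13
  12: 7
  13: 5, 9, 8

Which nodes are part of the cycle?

2, 4, 6, 8, 13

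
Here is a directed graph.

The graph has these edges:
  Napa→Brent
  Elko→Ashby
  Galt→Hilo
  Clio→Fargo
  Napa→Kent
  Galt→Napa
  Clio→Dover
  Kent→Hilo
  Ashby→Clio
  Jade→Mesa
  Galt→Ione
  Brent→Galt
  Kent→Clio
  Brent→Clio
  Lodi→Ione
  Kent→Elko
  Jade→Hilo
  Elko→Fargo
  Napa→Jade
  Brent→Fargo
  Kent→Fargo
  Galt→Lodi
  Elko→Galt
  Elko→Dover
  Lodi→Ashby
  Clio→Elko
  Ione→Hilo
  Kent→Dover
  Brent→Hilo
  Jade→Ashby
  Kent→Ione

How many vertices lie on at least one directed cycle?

A vertex is on a directed cycle iff it belongs to a strongly connected component of size ≥ 2 (or has a self-loop).
The vertices on cycles are {Clio, Elko, Galt, Jade, Kent, Lodi, Napa, Ashby, Brent} — 9 in total.

9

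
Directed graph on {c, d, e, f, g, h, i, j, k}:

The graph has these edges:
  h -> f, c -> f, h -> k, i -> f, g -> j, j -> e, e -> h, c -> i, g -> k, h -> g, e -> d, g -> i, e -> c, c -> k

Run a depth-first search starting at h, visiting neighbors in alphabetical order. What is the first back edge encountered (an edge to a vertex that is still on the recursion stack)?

e->h

DFS from h (visiting neighbors in alphabetical order); mark gray on enter, black on exit:
h gray
  f gray
  f black
  g gray
    i gray
      i→f: f black — skip
    i black
    j gray
      e gray
        c gray
          c→f: f black — skip
          c→i: i black — skip
          k gray
          k black
        c black
        d gray
        d black
        e→h: h is gray → back edge
First back edge: e → h.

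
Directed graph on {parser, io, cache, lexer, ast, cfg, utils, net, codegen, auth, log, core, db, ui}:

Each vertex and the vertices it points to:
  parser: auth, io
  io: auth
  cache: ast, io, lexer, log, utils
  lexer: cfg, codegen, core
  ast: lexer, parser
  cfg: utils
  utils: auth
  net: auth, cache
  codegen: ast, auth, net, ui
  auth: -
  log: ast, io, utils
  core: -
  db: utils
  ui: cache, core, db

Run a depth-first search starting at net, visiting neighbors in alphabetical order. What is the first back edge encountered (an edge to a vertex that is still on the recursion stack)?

DFS from net (visiting neighbors in alphabetical order); mark gray on enter, black on exit:
net gray
  auth gray
  auth black
  cache gray
    ast gray
      lexer gray
        cfg gray
          utils gray
            utils→auth: auth black — skip
          utils black
        cfg black
        codegen gray
          codegen→ast: ast is gray → back edge
First back edge: codegen → ast.

codegen→ast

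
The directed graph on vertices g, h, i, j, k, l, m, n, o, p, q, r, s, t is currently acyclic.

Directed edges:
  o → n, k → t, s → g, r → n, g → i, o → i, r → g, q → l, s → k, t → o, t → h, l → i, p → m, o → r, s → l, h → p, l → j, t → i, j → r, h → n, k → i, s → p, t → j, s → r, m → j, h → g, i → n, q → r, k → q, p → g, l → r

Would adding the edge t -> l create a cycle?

No

Adding t→l creates a cycle iff l can already reach t.
Explore from l: no path reaches t. The graph stays acyclic.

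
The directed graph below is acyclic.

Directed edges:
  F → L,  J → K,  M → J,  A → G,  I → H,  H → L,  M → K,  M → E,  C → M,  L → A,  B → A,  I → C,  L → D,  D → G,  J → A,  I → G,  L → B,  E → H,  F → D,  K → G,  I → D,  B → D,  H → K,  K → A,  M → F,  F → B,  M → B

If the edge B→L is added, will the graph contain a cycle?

Yes

Adding B→L creates a cycle iff L can already reach B.
Path from L: L → B.
So L → … → B → L is a cycle.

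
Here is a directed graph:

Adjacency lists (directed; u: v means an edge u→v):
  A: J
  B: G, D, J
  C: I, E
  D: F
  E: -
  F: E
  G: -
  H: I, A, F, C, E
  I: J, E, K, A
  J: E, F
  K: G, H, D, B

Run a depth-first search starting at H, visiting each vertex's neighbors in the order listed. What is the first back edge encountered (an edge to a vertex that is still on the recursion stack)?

K->H

DFS from H (visiting each vertex's neighbors in the order listed); mark gray on enter, black on exit:
H gray
  I gray
    J gray
      E gray
      E black
      F gray
        F→E: E black — skip
      F black
    J black
    I→E: E black — skip
    K gray
      G gray
      G black
      K→H: H is gray → back edge
First back edge: K → H.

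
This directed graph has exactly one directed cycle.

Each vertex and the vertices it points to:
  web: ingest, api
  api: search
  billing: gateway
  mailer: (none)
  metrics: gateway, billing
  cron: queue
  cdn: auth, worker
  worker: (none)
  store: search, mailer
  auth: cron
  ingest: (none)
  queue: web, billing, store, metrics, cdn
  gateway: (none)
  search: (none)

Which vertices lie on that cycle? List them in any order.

DFS with gray/black marking from queue:
queue gray
  web gray
    ingest gray
    ingest black
    api gray
      search gray
      search black
    api black
  web black
  billing gray
    gateway gray
    gateway black
  billing black
  store gray
    store→search: search black — skip
    mailer gray
    mailer black
  store black
  metrics gray
    metrics→gateway: gateway black — skip
    metrics→billing: billing black — skip
  metrics black
  cdn gray
    auth gray
      cron gray
        cron→queue: queue is gray → back edge
Back edge closes the cycle queue → cdn → auth → cron → queue; its vertices are {cdn, auth, cron, queue}.

cdn, auth, cron, queue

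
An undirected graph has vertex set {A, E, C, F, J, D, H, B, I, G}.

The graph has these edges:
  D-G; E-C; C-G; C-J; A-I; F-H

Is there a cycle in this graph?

DFS, tracking each vertex's parent; an edge to a visited non-parent vertex closes a cycle.
Start from D:
visit D (parent –)
  visit G (parent D)
    visit C (parent G)
      visit J (parent C)
        J–C: parent, skip
      visit E (parent C)
        E–C: parent, skip
      C–G: parent, skip
    G–D: parent, skip
visit A (parent –)
  visit I (parent A)
    I–A: parent, skip
visit F (parent –)
  visit H (parent F)
    H–F: parent, skip
visit B (parent –)
No non-parent visited neighbor found — the graph is a forest.

No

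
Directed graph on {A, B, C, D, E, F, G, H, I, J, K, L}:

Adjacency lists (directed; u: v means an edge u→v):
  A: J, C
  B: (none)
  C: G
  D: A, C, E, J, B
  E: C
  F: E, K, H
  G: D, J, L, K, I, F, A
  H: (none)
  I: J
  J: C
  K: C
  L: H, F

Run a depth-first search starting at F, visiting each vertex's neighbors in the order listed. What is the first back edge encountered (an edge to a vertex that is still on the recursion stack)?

DFS from F (visiting each vertex's neighbors in the order listed); mark gray on enter, black on exit:
F gray
  E gray
    C gray
      G gray
        D gray
          A gray
            J gray
              J→C: C is gray → back edge
First back edge: J → C.

J→C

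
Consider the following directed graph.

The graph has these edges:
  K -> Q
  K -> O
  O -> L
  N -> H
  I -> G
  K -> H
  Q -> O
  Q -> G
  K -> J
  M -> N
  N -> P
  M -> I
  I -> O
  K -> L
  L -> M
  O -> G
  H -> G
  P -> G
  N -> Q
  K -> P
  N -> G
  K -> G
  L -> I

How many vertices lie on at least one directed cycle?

6

A vertex is on a directed cycle iff it belongs to a strongly connected component of size ≥ 2 (or has a self-loop).
The vertices on cycles are {I, L, M, N, O, Q} — 6 in total.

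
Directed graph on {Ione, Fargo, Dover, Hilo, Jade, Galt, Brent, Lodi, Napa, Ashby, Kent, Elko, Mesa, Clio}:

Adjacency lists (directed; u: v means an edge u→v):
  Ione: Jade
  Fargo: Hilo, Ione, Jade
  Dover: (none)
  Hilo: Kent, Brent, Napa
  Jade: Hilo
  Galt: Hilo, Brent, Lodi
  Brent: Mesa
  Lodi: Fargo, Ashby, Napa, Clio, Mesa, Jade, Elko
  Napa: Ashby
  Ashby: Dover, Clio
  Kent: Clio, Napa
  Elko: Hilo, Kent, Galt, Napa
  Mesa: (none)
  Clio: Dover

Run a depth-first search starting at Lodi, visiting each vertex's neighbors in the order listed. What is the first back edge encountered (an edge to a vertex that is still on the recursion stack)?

Galt→Lodi

DFS from Lodi (visiting each vertex's neighbors in the order listed); mark gray on enter, black on exit:
Lodi gray
  Fargo gray
    Hilo gray
      Kent gray
        Clio gray
          Dover gray
          Dover black
        Clio black
        Napa gray
          Ashby gray
            Ashby→Dover: Dover black — skip
            Ashby→Clio: Clio black — skip
          Ashby black
        Napa black
      Kent black
      Brent gray
        Mesa gray
        Mesa black
      Brent black
      Hilo→Napa: Napa black — skip
    Hilo black
    Ione gray
      Jade gray
        Jade→Hilo: Hilo black — skip
      Jade black
    Ione black
    Fargo→Jade: Jade black — skip
  Fargo black
  Lodi→Ashby: Ashby black — skip
  Lodi→Napa: Napa black — skip
  Lodi→Clio: Clio black — skip
  Lodi→Mesa: Mesa black — skip
  Lodi→Jade: Jade black — skip
  Elko gray
    Elko→Hilo: Hilo black — skip
    Elko→Kent: Kent black — skip
    Galt gray
      Galt→Hilo: Hilo black — skip
      Galt→Brent: Brent black — skip
      Galt→Lodi: Lodi is gray → back edge
First back edge: Galt → Lodi.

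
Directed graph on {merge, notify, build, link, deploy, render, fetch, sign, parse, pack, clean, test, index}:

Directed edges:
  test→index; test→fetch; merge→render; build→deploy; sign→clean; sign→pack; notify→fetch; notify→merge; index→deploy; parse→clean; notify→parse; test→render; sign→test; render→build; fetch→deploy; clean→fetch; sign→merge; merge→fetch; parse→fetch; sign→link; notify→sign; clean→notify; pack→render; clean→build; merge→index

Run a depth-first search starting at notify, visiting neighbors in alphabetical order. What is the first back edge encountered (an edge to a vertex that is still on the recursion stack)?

clean->notify

DFS from notify (visiting neighbors in alphabetical order); mark gray on enter, black on exit:
notify gray
  fetch gray
    deploy gray
    deploy black
  fetch black
  merge gray
    merge→fetch: fetch black — skip
    index gray
      index→deploy: deploy black — skip
    index black
    render gray
      build gray
        build→deploy: deploy black — skip
      build black
    render black
  merge black
  parse gray
    clean gray
      clean→build: build black — skip
      clean→fetch: fetch black — skip
      clean→notify: notify is gray → back edge
First back edge: clean → notify.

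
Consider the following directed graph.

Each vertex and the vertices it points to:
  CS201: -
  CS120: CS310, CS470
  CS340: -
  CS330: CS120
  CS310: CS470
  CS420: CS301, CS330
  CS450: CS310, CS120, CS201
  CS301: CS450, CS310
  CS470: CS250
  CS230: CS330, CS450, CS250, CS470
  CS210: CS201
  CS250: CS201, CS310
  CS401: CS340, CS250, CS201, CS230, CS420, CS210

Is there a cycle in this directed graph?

Yes

DFS with white/gray/black marking, starting from CS340:
CS340 gray
CS340 black
CS201 gray
CS201 black
CS120 gray
  CS310 gray
    CS470 gray
      CS250 gray
        CS250→CS201: CS201 black — skip
        CS250→CS310: CS310 is gray → back edge
Back edge found, so a cycle exists: CS310 → CS470 → CS250 → CS310.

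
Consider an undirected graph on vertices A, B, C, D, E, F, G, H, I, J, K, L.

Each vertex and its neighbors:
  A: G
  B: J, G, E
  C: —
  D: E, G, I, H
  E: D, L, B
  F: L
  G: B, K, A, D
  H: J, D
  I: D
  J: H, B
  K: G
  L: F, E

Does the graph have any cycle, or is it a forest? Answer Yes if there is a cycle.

DFS, tracking each vertex's parent; an edge to a visited non-parent vertex closes a cycle.
Start from K:
visit K (parent –)
  visit G (parent K)
    visit B (parent G)
      visit J (parent B)
        visit H (parent J)
          H–J: parent, skip
          visit D (parent H)
            visit E (parent D)
              E–D: parent, skip
              visit L (parent E)
                visit F (parent L)
                  F–L: parent, skip
                L–E: parent, skip
              E–B: B visited and ≠ parent → cycle
Cycle: B – J – H – D – E – B.

Yes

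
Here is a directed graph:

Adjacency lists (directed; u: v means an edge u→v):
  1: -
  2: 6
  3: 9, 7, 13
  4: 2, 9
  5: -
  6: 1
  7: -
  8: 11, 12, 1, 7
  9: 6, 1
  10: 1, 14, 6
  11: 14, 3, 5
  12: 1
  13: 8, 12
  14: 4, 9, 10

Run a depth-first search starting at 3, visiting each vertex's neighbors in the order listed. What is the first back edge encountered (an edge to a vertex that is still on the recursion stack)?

10→14

DFS from 3 (visiting each vertex's neighbors in the order listed); mark gray on enter, black on exit:
3 gray
  9 gray
    6 gray
      1 gray
      1 black
    6 black
    9→1: 1 black — skip
  9 black
  7 gray
  7 black
  13 gray
    8 gray
      11 gray
        14 gray
          4 gray
            2 gray
              2→6: 6 black — skip
            2 black
            4→9: 9 black — skip
          4 black
          14→9: 9 black — skip
          10 gray
            10→1: 1 black — skip
            10→14: 14 is gray → back edge
First back edge: 10 → 14.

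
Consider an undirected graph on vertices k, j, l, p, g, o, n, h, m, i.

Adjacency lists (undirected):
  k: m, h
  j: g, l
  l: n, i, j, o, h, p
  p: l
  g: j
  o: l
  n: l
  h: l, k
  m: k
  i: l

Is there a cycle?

DFS, tracking each vertex's parent; an edge to a visited non-parent vertex closes a cycle.
Start from i:
visit i (parent –)
  visit l (parent i)
    visit n (parent l)
      n–l: parent, skip
    l–i: parent, skip
    visit j (parent l)
      visit g (parent j)
        g–j: parent, skip
      j–l: parent, skip
    visit o (parent l)
      o–l: parent, skip
    visit h (parent l)
      h–l: parent, skip
      visit k (parent h)
        visit m (parent k)
          m–k: parent, skip
        k–h: parent, skip
    visit p (parent l)
      p–l: parent, skip
No non-parent visited neighbor found — the graph is a forest.

No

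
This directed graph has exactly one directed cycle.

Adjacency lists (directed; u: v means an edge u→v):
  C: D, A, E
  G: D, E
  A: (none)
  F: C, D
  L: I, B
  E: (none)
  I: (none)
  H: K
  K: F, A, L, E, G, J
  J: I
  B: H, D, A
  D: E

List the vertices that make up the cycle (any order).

B, H, K, L

DFS with gray/black marking from H:
H gray
  K gray
    F gray
      C gray
        D gray
          E gray
          E black
        D black
        A gray
        A black
        C→E: E black — skip
      C black
      F→D: D black — skip
    F black
    K→A: A black — skip
    L gray
      I gray
      I black
      B gray
        B→H: H is gray → back edge
Back edge closes the cycle H → K → L → B → H; its vertices are {B, H, K, L}.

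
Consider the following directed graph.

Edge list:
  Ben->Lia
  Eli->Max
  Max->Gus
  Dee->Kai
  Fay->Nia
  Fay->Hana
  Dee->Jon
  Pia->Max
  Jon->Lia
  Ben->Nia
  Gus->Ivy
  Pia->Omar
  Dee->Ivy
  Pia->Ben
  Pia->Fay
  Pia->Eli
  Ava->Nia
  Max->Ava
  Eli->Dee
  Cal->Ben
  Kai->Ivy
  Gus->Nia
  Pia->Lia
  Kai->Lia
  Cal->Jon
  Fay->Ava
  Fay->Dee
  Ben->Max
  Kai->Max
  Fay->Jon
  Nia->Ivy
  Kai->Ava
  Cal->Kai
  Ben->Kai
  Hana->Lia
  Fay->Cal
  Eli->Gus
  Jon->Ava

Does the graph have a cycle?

DFS with white/gray/black marking, starting from Ava:
Ava gray
  Nia gray
    Ivy gray
    Ivy black
  Nia black
Ava black
Fay gray
  Cal gray
    Kai gray
      Max gray
        Gus gray
          Gus→Ivy: Ivy black — skip
          Gus→Nia: Nia black — skip
        Gus black
        Max→Ava: Ava black — skip
      Max black
      Lia gray
      Lia black
      Kai→Ivy: Ivy black — skip
      Kai→Ava: Ava black — skip
    Kai black
    Ben gray
      Ben→Nia: Nia black — skip
      Ben→Kai: Kai black — skip
      Ben→Lia: Lia black — skip
      Ben→Max: Max black — skip
    Ben black
    Jon gray
      Jon→Ava: Ava black — skip
      Jon→Lia: Lia black — skip
    Jon black
  Cal black
  Fay→Nia: Nia black — skip
  Hana gray
    Hana→Lia: Lia black — skip
  Hana black
  Fay→Jon: Jon black — skip
  Fay→Ava: Ava black — skip
  Dee gray
    Dee→Ivy: Ivy black — skip
    Dee→Kai: Kai black — skip
    Dee→Jon: Jon black — skip
  Dee black
Fay black
Omar gray
Omar black
Eli gray
  Eli→Gus: Gus black — skip
  Eli→Dee: Dee black — skip
  Eli→Max: Max black — skip
Eli black
Pia gray
  Pia→Ben: Ben black — skip
  Pia→Max: Max black — skip
  Pia→Fay: Fay black — skip
  Pia→Lia: Lia black — skip
  Pia→Eli: Eli black — skip
  Pia→Omar: Omar black — skip
Pia black
Every edge goes to a white or black vertex — no back edge, so the graph is acyclic.

No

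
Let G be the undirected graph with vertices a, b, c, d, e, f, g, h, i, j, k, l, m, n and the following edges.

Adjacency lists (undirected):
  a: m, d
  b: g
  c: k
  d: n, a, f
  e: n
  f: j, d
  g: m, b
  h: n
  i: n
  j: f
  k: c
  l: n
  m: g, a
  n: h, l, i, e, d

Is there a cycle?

DFS, tracking each vertex's parent; an edge to a visited non-parent vertex closes a cycle.
Start from m:
visit m (parent –)
  visit g (parent m)
    g–m: parent, skip
    visit b (parent g)
      b–g: parent, skip
  visit a (parent m)
    a–m: parent, skip
    visit d (parent a)
      visit n (parent d)
        visit h (parent n)
          h–n: parent, skip
        visit l (parent n)
          l–n: parent, skip
        visit i (parent n)
          i–n: parent, skip
        visit e (parent n)
          e–n: parent, skip
        n–d: parent, skip
      d–a: parent, skip
      visit f (parent d)
        visit j (parent f)
          j–f: parent, skip
        f–d: parent, skip
visit c (parent –)
  visit k (parent c)
    k–c: parent, skip
No non-parent visited neighbor found — the graph is a forest.

No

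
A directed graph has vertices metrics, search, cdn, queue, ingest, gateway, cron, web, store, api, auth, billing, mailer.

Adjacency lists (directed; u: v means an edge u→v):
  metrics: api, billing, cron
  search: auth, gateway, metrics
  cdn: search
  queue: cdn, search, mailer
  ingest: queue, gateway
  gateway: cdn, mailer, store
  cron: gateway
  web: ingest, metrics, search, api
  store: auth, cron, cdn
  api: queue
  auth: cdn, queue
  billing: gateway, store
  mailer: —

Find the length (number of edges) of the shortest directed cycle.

3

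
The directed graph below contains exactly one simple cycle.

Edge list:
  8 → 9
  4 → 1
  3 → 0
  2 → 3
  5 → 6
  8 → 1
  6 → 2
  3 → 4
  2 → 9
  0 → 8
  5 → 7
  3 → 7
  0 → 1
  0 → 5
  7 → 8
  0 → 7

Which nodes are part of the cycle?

0, 2, 3, 5, 6

DFS with gray/black marking from 3:
3 gray
  4 gray
    1 gray
    1 black
  4 black
  0 gray
    8 gray
      8→1: 1 black — skip
      9 gray
      9 black
    8 black
    7 gray
      7→8: 8 black — skip
    7 black
    5 gray
      5→7: 7 black — skip
      6 gray
        2 gray
          2→3: 3 is gray → back edge
Back edge closes the cycle 3 → 0 → 5 → 6 → 2 → 3; its vertices are {0, 2, 3, 5, 6}.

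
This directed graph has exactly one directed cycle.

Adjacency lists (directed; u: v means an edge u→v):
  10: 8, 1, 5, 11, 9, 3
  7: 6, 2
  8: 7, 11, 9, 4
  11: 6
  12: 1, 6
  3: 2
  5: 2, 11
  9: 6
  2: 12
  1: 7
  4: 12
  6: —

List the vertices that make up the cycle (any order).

1, 2, 7, 12

DFS with gray/black marking from 1:
1 gray
  7 gray
    6 gray
    6 black
    2 gray
      12 gray
        12→1: 1 is gray → back edge
Back edge closes the cycle 1 → 7 → 2 → 12 → 1; its vertices are {1, 2, 7, 12}.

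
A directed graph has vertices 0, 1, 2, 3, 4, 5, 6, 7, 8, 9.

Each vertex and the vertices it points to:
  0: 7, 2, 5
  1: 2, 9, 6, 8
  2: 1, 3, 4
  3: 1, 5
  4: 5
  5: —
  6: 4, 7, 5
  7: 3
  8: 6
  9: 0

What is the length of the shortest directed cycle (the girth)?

2

For each vertex v, BFS finds the shortest path from v back to v.
The shortest such closed walk is 1 → 2 → 1, length 2.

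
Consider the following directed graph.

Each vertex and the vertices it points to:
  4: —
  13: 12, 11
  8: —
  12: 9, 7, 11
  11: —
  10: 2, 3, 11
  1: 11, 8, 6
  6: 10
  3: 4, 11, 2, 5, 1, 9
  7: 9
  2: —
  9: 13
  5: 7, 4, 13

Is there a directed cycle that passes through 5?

5 lies on a cycle iff there is a path from 5 back to itself.
Exploring from 5, it never reaches itself; equivalently, its strongly connected component is a singleton.

No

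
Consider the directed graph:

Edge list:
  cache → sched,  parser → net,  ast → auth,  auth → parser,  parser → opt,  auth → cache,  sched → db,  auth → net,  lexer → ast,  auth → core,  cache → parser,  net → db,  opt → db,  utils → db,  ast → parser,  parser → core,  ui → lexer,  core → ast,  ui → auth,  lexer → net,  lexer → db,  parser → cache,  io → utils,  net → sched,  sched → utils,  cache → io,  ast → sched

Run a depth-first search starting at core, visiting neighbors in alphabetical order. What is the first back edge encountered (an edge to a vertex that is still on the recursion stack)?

parser→cache

DFS from core (visiting neighbors in alphabetical order); mark gray on enter, black on exit:
core gray
  ast gray
    auth gray
      cache gray
        io gray
          utils gray
            db gray
            db black
          utils black
        io black
        parser gray
          parser→cache: cache is gray → back edge
First back edge: parser → cache.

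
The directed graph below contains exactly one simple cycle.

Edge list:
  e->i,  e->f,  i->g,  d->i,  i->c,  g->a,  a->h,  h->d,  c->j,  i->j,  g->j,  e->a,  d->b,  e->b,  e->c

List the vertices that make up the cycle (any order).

a, d, g, h, i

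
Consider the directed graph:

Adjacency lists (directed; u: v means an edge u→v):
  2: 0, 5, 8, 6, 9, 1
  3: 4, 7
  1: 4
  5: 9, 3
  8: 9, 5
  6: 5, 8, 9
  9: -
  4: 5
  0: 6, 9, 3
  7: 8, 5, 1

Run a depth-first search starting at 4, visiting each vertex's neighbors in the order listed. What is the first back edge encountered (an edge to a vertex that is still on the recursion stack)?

3→4

DFS from 4 (visiting each vertex's neighbors in the order listed); mark gray on enter, black on exit:
4 gray
  5 gray
    9 gray
    9 black
    3 gray
      3→4: 4 is gray → back edge
First back edge: 3 → 4.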